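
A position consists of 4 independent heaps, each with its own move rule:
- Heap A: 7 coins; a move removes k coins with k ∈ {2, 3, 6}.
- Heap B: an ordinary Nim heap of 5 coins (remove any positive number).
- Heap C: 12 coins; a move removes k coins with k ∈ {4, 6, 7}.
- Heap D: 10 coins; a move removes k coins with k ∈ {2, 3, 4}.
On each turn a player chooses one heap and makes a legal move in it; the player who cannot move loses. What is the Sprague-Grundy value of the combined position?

6

Grundy values for heap A (subtraction set {2, 3, 6}):
g(0) = mex{} = 0
g(1) = mex{} = 0
g(2) = mex{0} = 1
g(3) = mex{0} = 1
g(4) = mex{0,1} = 2
g(5) = mex{1} = 0
g(6) = mex{0,1,2} = 3
g(7) = mex{0,2} = 1
So g(7) = 1.
Heap B is a plain Nim heap of size 5, so its Grundy value is 5.
For heap C, compute g(0), g(1), … with moves {4, 6, 7}:
k:     0  1  2  3  4  5  6  7  8  9 10 11 12
g(k):  0  0  0  0  1  1  1  1  2  2  2  0  0
So g(12) = 0.
Build the Grundy sequence for heap D with g(k) = mex{g(k−s) : s ∈ {2, 3, 4}, s ≤ k}:
k:     0  1  2  3  4  5  6  7  8  9 10
g(k):  0  0  1  1  2  2  0  0  1  1  2
So g(10) = 2.
The value of a disjunctive sum is the nim-sum of the parts.
Combined value = 1 ⊕ 5 ⊕ 0 ⊕ 2 = 6.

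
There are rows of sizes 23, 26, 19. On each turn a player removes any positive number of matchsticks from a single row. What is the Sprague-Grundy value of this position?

30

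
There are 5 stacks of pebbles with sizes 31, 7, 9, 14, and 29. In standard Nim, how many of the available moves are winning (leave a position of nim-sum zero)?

3

Compute the nim-sum pairwise:
31 ^ 7 = 24
24 ^ 9 = 17
17 ^ 14 = 31
31 ^ 29 = 2
The overall nim-sum is X = 2. A stack of size p has a winning move iff p XOR X < p (reduce it to p XOR X).
  31: 31 XOR 2 = 29 < 31 — winning move (to 29).
  7: 7 XOR 2 = 5 < 7 — winning move (to 5).
  9: 9 XOR 2 = 11 ≥ 9 — no move.
  14: 14 XOR 2 = 12 < 14 — winning move (to 12).
  29: 29 XOR 2 = 31 ≥ 29 — no move.
That gives 3 winning moves.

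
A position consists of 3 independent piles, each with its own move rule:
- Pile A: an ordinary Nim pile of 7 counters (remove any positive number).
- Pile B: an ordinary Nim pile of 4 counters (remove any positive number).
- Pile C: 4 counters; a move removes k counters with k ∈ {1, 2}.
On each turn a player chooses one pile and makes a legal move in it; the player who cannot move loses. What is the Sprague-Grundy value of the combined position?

2

Pile A is a plain Nim pile of size 7, so its Grundy value is 7.
Pile B is a plain Nim pile of size 4, so its Grundy value is 4.
Grundy values for pile C (subtraction set {1, 2}):
k:     0  1  2  3  4
g(k):  0  1  2  0  1
So g(4) = 1.
The value of a disjunctive sum is the nim-sum of the parts.
Combined value = 7 ⊕ 4 ⊕ 1 = 2.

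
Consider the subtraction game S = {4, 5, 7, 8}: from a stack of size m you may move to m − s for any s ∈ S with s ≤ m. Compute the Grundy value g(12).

0

Compute g(0), g(1), … for moves {4, 5, 7, 8}:
k:     0  1  2  3  4  5  6  7  8  9 10 11 12
g(k):  0  0  0  0  1  1  1  1  2  2  2  2  0
So g(12) = 0.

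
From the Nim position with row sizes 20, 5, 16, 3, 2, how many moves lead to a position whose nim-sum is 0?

0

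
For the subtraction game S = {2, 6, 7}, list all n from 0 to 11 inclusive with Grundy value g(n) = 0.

0, 1, 4, 5, 9

Build the Grundy sequence with g(k) = mex{g(k−s) : s ∈ {2, 6, 7}, s ≤ k}:
k:     0  1  2  3  4  5  6  7  8  9 10 11
g(k):  0  0  1  1  0  0  1  1  2  0  3  1
The P-positions (g = 0) in 0..11 are 0, 1, 4, 5, 9.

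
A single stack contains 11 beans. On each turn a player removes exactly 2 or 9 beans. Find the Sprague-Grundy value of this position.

Build the Grundy sequence with g(k) = mex{g(k−s) : s ∈ {2, 9}, s ≤ k}:
g(0) = mex{} = 0
g(1) = mex{} = 0
g(2) = mex{0} = 1
g(3) = mex{0} = 1
g(4) = mex{1} = 0
g(5) = mex{1} = 0
g(6) = mex{0} = 1
g(7) = mex{0} = 1
g(8) = mex{1} = 0
g(9) = mex{0,1} = 2
g(10) = mex{0} = 1
g(11) = mex{1,2} = 0
So g(11) = 0.

0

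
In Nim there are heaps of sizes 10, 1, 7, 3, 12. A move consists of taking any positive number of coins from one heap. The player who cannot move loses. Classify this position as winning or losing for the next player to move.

Winning position

Nim-sum: 10 ^ 1 ^ 7 ^ 3 ^ 12 = 3.
The nim-sum is 3 ≠ 0, so this is an N-position: the player to move can win.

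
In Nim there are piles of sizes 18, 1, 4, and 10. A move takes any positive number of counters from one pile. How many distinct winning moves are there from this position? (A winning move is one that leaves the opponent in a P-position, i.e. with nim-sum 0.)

1

Write each in binary and XOR column by column:
  10010  (18)
  00001  (1)
  00100  (4)
  01010  (10)
  -----
  11101  (29)
The overall nim-sum is X = 29. A pile of size p has a winning move iff p XOR X < p (reduce it to p XOR X).
  18: 18 XOR 29 = 15 < 18 — winning move (to 15).
  1: 1 XOR 29 = 28 ≥ 1 — no move.
  4: 4 XOR 29 = 25 ≥ 4 — no move.
  10: 10 XOR 29 = 23 ≥ 10 — no move.
That gives 1 winning move.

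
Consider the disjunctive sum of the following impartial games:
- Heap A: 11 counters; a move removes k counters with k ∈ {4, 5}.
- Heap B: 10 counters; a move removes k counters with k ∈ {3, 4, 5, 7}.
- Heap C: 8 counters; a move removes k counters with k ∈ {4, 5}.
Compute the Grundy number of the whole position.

Build the Grundy sequence for heap A with g(k) = mex{g(k−s) : s ∈ {4, 5}, s ≤ k}:
k:     0  1  2  3  4  5  6  7  8  9 10 11
g(k):  0  0  0  0  1  1  1  1  2  0  0  0
So g(11) = 0.
Grundy values for heap B (subtraction set {3, 4, 5, 7}):
g(0) = mex{} = 0
g(1) = mex{} = 0
g(2) = mex{} = 0
g(3) = mex{0} = 1
g(4) = mex{0} = 1
g(5) = mex{0} = 1
g(6) = mex{0,1} = 2
g(7) = mex{0,1} = 2
g(8) = mex{0,1} = 2
g(9) = mex{0,1,2} = 3
g(10) = mex{1,2} = 0
So g(10) = 0.
For heap C, compute g(0), g(1), … with moves {4, 5}:
g(0) = mex{} = 0
g(1) = mex{} = 0
g(2) = mex{} = 0
g(3) = mex{} = 0
g(4) = mex{0} = 1
g(5) = mex{0} = 1
g(6) = mex{0} = 1
g(7) = mex{0} = 1
g(8) = mex{0,1} = 2
So g(8) = 2.
The value of a disjunctive sum is the nim-sum of the parts.
Combined value = 0 ⊕ 0 ⊕ 2 = 2.

2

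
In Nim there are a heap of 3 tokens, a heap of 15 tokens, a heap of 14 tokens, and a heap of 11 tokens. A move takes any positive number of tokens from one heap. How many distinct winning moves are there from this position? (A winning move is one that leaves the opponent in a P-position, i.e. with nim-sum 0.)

3

Compute the nim-sum pairwise:
3 XOR 15 = 12
12 XOR 14 = 2
2 XOR 11 = 9
The overall nim-sum is X = 9. A heap of size p has a winning move iff p XOR X < p (reduce it to p XOR X).
  3: 3 XOR 9 = 10 ≥ 3 — no move.
  15: 15 XOR 9 = 6 < 15 — winning move (to 6).
  14: 14 XOR 9 = 7 < 14 — winning move (to 7).
  11: 11 XOR 9 = 2 < 11 — winning move (to 2).
That gives 3 winning moves.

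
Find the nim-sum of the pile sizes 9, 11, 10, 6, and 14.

In binary:
  1001  (9)
  1011  (11)
  1010  (10)
  0110  (6)
  1110  (14)
  ----
  0000  (0)

0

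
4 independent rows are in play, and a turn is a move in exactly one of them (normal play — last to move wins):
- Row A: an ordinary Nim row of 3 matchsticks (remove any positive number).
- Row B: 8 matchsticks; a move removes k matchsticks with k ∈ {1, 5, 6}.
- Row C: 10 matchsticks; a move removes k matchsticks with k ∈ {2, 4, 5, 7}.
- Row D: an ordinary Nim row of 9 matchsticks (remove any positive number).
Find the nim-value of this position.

Row A is a plain Nim row of size 3, so its Grundy value is 3.
Build the Grundy sequence for row B with g(k) = mex{g(k−s) : s ∈ {1, 5, 6}, s ≤ k}:
k:     0  1  2  3  4  5  6  7  8
g(k):  0  1  0  1  0  1  2  3  2
So g(8) = 2.
Build the Grundy sequence for row C with g(k) = mex{g(k−s) : s ∈ {2, 4, 5, 7}, s ≤ k}:
k:     0  1  2  3  4  5  6  7  8  9 10
g(k):  0  0  1  1  2  2  3  3  4  0  0
So g(10) = 0.
Row D is a plain Nim row of size 9, so its Grundy value is 9.
The value of a disjunctive sum is the nim-sum of the parts.
Combined value = 3 XOR 2 XOR 0 XOR 9 = 8.

8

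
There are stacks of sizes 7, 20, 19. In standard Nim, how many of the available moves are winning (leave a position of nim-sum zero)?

0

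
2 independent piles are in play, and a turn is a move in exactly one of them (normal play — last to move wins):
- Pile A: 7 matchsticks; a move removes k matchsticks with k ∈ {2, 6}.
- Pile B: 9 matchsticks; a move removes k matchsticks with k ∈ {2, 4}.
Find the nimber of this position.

0

For pile A, compute g(0), g(1), … with moves {2, 6}:
k:     0  1  2  3  4  5  6  7
g(k):  0  0  1  1  0  0  1  1
So g(7) = 1.
Build the Grundy sequence for pile B with g(k) = mex{g(k−s) : s ∈ {2, 4}, s ≤ k}:
g(0) = mex{} = 0
g(1) = mex{} = 0
g(2) = mex{0} = 1
g(3) = mex{0} = 1
g(4) = mex{0,1} = 2
g(5) = mex{0,1} = 2
g(6) = mex{1,2} = 0
g(7) = mex{1,2} = 0
g(8) = mex{0,2} = 1
g(9) = mex{0,2} = 1
So g(9) = 1.
The value of a disjunctive sum is the nim-sum of the parts.
Combined value = 1 XOR 1 = 0.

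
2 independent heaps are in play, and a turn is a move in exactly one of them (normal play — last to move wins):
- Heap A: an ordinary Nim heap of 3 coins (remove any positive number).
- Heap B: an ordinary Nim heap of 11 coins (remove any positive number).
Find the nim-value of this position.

Heap A is a plain Nim heap of size 3, so its Grundy value is 3.
Heap B is a plain Nim heap of size 11, so its Grundy value is 11.
By the Sprague-Grundy theorem, the Grundy value of a sum of independent games is the XOR of the component values.
Combined value = 3 XOR 11 = 8.

8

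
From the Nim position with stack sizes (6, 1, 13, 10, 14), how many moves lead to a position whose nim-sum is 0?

Bitwise XOR of the heap sizes:
  0110  (6)
  0001  (1)
  1101  (13)
  1010  (10)
  1110  (14)
  ----
  1110  (14)
The overall nim-sum is X = 14. A stack of size p has a winning move iff p XOR X < p (reduce it to p XOR X).
  6: 6 XOR 14 = 8 ≥ 6 — no move.
  1: 1 XOR 14 = 15 ≥ 1 — no move.
  13: 13 XOR 14 = 3 < 13 — winning move (to 3).
  10: 10 XOR 14 = 4 < 10 — winning move (to 4).
  14: 14 XOR 14 = 0 < 14 — winning move (to 0).
That gives 3 winning moves.

3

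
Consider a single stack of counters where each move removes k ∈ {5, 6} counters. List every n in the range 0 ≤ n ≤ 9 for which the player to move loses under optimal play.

Compute g(0), g(1), … for moves {5, 6}:
g(0) = mex{} = 0
g(1) = mex{} = 0
g(2) = mex{} = 0
g(3) = mex{} = 0
g(4) = mex{} = 0
g(5) = mex{0} = 1
g(6) = mex{0} = 1
g(7) = mex{0} = 1
g(8) = mex{0} = 1
g(9) = mex{0} = 1
The P-positions (g = 0) in 0..9 are 0, 1, 2, 3, 4.

0, 1, 2, 3, 4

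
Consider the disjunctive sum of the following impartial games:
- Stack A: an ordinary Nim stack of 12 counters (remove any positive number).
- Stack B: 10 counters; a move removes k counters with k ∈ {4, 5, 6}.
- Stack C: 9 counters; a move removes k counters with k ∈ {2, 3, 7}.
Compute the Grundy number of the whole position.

Stack A is a plain Nim stack of size 12, so its Grundy value is 12.
Grundy values for stack B (subtraction set {4, 5, 6}):
g(0) = mex{} = 0
g(1) = mex{} = 0
g(2) = mex{} = 0
g(3) = mex{} = 0
g(4) = mex{0} = 1
g(5) = mex{0} = 1
g(6) = mex{0} = 1
g(7) = mex{0} = 1
g(8) = mex{0,1} = 2
g(9) = mex{0,1} = 2
g(10) = mex{1} = 0
So g(10) = 0.
For stack C, compute g(0), g(1), … with moves {2, 3, 7}:
g(0) = mex{} = 0
g(1) = mex{} = 0
g(2) = mex{0} = 1
g(3) = mex{0} = 1
g(4) = mex{0,1} = 2
g(5) = mex{1} = 0
g(6) = mex{1,2} = 0
g(7) = mex{0,2} = 1
g(8) = mex{0} = 1
g(9) = mex{0,1} = 2
So g(9) = 2.
By the Sprague-Grundy theorem, the Grundy value of a sum of independent games is the XOR of the component values.
Combined value = 12 XOR 0 XOR 2 = 14.

14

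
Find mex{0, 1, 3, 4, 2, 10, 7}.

5

The values 0, 1, 2, 3, 4 are all present; 5 is the first non-negative integer missing from the set.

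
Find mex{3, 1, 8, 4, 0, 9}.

2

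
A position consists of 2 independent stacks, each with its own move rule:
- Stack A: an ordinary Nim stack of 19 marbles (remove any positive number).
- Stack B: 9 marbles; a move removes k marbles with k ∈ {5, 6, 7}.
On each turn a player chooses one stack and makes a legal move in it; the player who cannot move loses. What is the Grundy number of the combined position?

18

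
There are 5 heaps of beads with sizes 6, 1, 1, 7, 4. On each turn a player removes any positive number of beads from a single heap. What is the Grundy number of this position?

Compute the nim-sum pairwise:
6 XOR 1 = 7
7 XOR 1 = 6
6 XOR 7 = 1
1 XOR 4 = 5

5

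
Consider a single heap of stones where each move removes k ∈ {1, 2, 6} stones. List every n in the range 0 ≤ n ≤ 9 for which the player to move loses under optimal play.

Build the Grundy sequence with g(k) = mex{g(k−s) : s ∈ {1, 2, 6}, s ≤ k}:
k:     0  1  2  3  4  5  6  7  8  9
g(k):  0  1  2  0  1  2  3  0  1  2
The P-positions (g = 0) in 0..9 are 0, 3, 7.

0, 3, 7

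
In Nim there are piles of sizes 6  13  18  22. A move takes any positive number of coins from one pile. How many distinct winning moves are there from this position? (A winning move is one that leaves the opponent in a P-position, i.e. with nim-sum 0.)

In binary:
  00110  (6)
  01101  (13)
  10010  (18)
  10110  (22)
  -----
  01111  (15)
The overall nim-sum is X = 15. A pile of size p has a winning move iff p XOR X < p (reduce it to p XOR X).
  6: 6 XOR 15 = 9 ≥ 6 — no move.
  13: 13 XOR 15 = 2 < 13 — winning move (to 2).
  18: 18 XOR 15 = 29 ≥ 18 — no move.
  22: 22 XOR 15 = 25 ≥ 22 — no move.
That gives 1 winning move.

1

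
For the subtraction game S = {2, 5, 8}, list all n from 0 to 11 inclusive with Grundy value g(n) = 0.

Build the Grundy sequence with g(k) = mex{g(k−s) : s ∈ {2, 5, 8}, s ≤ k}:
k:     0  1  2  3  4  5  6  7  8  9 10 11
g(k):  0  0  1  1  0  2  1  0  2  1  0  0
The P-positions (g = 0) in 0..11 are 0, 1, 4, 7, 10, 11.

0, 1, 4, 7, 10, 11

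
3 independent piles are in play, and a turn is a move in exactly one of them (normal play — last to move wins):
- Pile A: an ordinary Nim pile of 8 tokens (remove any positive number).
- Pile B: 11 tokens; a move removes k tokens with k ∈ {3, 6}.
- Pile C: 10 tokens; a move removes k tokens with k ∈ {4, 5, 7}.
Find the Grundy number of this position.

10

Pile A is a plain Nim pile of size 8, so its Grundy value is 8.
Build the Grundy sequence for pile B with g(k) = mex{g(k−s) : s ∈ {3, 6}, s ≤ k}:
k:     0  1  2  3  4  5  6  7  8  9 10 11
g(k):  0  0  0  1  1  1  2  2  2  0  0  0
So g(11) = 0.
For pile C, compute g(0), g(1), … with moves {4, 5, 7}:
k:     0  1  2  3  4  5  6  7  8  9 10
g(k):  0  0  0  0  1  1  1  1  2  2  2
So g(10) = 2.
By the Sprague-Grundy theorem, the Grundy value of a sum of independent games is the XOR of the component values.
Combined value = 8 XOR 0 XOR 2 = 10.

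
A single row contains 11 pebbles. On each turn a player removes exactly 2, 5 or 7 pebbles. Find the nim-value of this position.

Compute g(0), g(1), … for moves {2, 5, 7}:
k:     0  1  2  3  4  5  6  7  8  9 10 11
g(k):  0  0  1  1  0  2  1  3  2  2  0  3
So g(11) = 3.

3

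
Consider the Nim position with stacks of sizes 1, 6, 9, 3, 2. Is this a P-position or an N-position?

N-position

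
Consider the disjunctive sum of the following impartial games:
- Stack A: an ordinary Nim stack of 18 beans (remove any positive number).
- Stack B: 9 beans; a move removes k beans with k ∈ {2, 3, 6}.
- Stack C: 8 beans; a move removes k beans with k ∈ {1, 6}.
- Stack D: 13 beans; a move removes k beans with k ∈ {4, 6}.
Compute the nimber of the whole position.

19

Stack A is a plain Nim stack of size 18, so its Grundy value is 18.
For stack B, compute g(0), g(1), … with moves {2, 3, 6}:
g(0) = mex{} = 0
g(1) = mex{} = 0
g(2) = mex{0} = 1
g(3) = mex{0} = 1
g(4) = mex{0,1} = 2
g(5) = mex{1} = 0
g(6) = mex{0,1,2} = 3
g(7) = mex{0,2} = 1
g(8) = mex{0,1,3} = 2
g(9) = mex{1,3} = 0
So g(9) = 0.
Grundy values for stack C (subtraction set {1, 6}):
g(0) = mex{} = 0
g(1) = mex{0} = 1
g(2) = mex{1} = 0
g(3) = mex{0} = 1
g(4) = mex{1} = 0
g(5) = mex{0} = 1
g(6) = mex{0,1} = 2
g(7) = mex{1,2} = 0
g(8) = mex{0} = 1
So g(8) = 1.
Build the Grundy sequence for stack D with g(k) = mex{g(k−s) : s ∈ {4, 6}, s ≤ k}:
k:     0  1  2  3  4  5  6  7  8  9 10 11 12 13
g(k):  0  0  0  0  1  1  1  1  2  2  0  0  0  0
So g(13) = 0.
The value of a disjunctive sum is the nim-sum of the parts.
Combined value = 18 XOR 0 XOR 1 XOR 0 = 19.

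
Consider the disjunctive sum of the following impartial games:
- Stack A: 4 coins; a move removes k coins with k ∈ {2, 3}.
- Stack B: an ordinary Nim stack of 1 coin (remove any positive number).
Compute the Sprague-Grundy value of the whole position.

Build the Grundy sequence for stack A with g(k) = mex{g(k−s) : s ∈ {2, 3}, s ≤ k}:
g(0) = mex{} = 0
g(1) = mex{} = 0
g(2) = mex{0} = 1
g(3) = mex{0} = 1
g(4) = mex{0,1} = 2
So g(4) = 2.
Stack B is a plain Nim stack of size 1, so its Grundy value is 1.
By the Sprague-Grundy theorem, the Grundy value of a sum of independent games is the XOR of the component values.
Combined value = 2 ⊕ 1 = 3.

3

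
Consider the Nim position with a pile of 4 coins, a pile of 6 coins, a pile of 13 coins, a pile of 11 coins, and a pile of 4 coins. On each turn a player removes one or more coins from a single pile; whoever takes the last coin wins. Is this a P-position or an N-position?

Nim-sum: 4 ⊕ 6 ⊕ 13 ⊕ 11 ⊕ 4 = 0.
The nim-sum is 0, so this is a P-position: the player to move is in a losing position under optimal play.

P-position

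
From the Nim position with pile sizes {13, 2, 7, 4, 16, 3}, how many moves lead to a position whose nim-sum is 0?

Nim-sum: 13 ⊕ 2 ⊕ 7 ⊕ 4 ⊕ 16 ⊕ 3 = 31.
The overall nim-sum is X = 31. A pile of size p has a winning move iff p XOR X < p (reduce it to p XOR X).
  13: 13 XOR 31 = 18 ≥ 13 — no move.
  2: 2 XOR 31 = 29 ≥ 2 — no move.
  7: 7 XOR 31 = 24 ≥ 7 — no move.
  4: 4 XOR 31 = 27 ≥ 4 — no move.
  16: 16 XOR 31 = 15 < 16 — winning move (to 15).
  3: 3 XOR 31 = 28 ≥ 3 — no move.
That gives 1 winning move.

1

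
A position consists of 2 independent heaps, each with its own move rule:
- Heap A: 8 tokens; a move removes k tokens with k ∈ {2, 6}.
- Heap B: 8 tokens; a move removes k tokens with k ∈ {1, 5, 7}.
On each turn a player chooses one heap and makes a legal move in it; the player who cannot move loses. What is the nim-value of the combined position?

0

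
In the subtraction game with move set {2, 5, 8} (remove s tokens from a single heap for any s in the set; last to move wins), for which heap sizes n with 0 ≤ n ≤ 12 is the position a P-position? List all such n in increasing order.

Compute g(0), g(1), … for moves {2, 5, 8}:
g(0) = mex{} = 0
g(1) = mex{} = 0
g(2) = mex{0} = 1
g(3) = mex{0} = 1
g(4) = mex{1} = 0
g(5) = mex{0,1} = 2
g(6) = mex{0} = 1
g(7) = mex{1,2} = 0
g(8) = mex{0,1} = 2
g(9) = mex{0} = 1
g(10) = mex{1,2} = 0
g(11) = mex{1} = 0
g(12) = mex{0} = 1
The P-positions (g = 0) in 0..12 are 0, 1, 4, 7, 10, 11.

0, 1, 4, 7, 10, 11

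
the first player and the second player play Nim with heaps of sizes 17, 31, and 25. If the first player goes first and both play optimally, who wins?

the first player wins

Nim-sum: 17 XOR 31 XOR 25 = 23.
The nim-sum is 23 ≠ 0, so this is an N-position: the player to move can win; the first player has a winning move.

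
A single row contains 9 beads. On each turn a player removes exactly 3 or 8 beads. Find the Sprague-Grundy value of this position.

1

Compute g(0), g(1), … for moves {3, 8}:
g(0) = mex{} = 0
g(1) = mex{} = 0
g(2) = mex{} = 0
g(3) = mex{0} = 1
g(4) = mex{0} = 1
g(5) = mex{0} = 1
g(6) = mex{1} = 0
g(7) = mex{1} = 0
g(8) = mex{0,1} = 2
g(9) = mex{0} = 1
So g(9) = 1.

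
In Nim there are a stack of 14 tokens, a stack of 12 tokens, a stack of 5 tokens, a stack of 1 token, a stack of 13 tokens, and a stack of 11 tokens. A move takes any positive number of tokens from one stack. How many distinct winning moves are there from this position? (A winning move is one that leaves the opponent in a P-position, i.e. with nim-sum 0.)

0

Nim-sum: 14 ⊕ 12 ⊕ 5 ⊕ 1 ⊕ 13 ⊕ 11 = 0.
The nim-sum is already 0, so every move leaves a nonzero nim-sum — there are no winning moves.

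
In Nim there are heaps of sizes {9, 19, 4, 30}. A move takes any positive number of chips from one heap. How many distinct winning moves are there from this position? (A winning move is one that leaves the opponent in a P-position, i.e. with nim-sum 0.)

0

Nim-sum: 9 ⊕ 19 ⊕ 4 ⊕ 30 = 0.
The nim-sum is already 0, so every move leaves a nonzero nim-sum — there are no winning moves.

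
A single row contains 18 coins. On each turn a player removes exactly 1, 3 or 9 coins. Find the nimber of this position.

0

Compute g(0), g(1), … for moves {1, 3, 9}:
k:     0  1  2  3  4  5  6  7  8  9 10 11 12 13 14 15 16 17 18
g(k):  0  1  0  1  0  1  0  1  0  1  0  1  0  1  0  1  0  1  0
So g(18) = 0.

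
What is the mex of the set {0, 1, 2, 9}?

The values 0, 1, 2 are all present; 3 is the first non-negative integer missing from the set.

3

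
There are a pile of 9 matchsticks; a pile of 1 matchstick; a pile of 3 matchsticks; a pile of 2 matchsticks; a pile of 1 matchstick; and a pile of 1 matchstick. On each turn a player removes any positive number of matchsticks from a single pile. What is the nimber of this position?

9

Nim-sum: 9 ⊕ 1 ⊕ 3 ⊕ 2 ⊕ 1 ⊕ 1 = 9.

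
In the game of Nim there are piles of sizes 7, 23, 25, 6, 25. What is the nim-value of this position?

22

Nim-sum: 7 XOR 23 XOR 25 XOR 6 XOR 25 = 22.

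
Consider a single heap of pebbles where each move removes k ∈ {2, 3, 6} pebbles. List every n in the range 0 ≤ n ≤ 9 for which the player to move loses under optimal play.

0, 1, 5, 9

Grundy values for subtraction set {2, 3, 6}:
k:     0  1  2  3  4  5  6  7  8  9
g(k):  0  0  1  1  2  0  3  1  2  0
The P-positions (g = 0) in 0..9 are 0, 1, 5, 9.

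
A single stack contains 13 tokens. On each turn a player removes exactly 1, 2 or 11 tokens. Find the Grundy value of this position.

Build the Grundy sequence with g(k) = mex{g(k−s) : s ∈ {1, 2, 11}, s ≤ k}:
g(0) = mex{} = 0
g(1) = mex{0} = 1
g(2) = mex{0,1} = 2
g(3) = mex{1,2} = 0
g(4) = mex{0,2} = 1
g(5) = mex{0,1} = 2
g(6) = mex{1,2} = 0
g(7) = mex{0,2} = 1
g(8) = mex{0,1} = 2
g(9) = mex{1,2} = 0
g(10) = mex{0,2} = 1
g(11) = mex{0,1} = 2
g(12) = mex{1,2} = 0
g(13) = mex{0,2} = 1
So g(13) = 1.

1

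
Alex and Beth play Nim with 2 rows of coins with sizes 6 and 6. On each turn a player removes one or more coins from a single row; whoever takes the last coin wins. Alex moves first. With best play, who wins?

Nim-sum: 6 XOR 6 = 0.
The nim-sum is 0, so this is a P-position: the player to move is in a losing position under optimal play; Alex is about to move from it and so loses — Beth wins.

Beth wins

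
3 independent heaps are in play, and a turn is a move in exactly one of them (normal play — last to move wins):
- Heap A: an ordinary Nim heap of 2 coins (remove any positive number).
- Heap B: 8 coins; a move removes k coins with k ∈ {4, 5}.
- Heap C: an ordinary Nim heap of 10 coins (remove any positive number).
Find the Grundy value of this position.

Heap A is a plain Nim heap of size 2, so its Grundy value is 2.
For heap B, compute g(0), g(1), … with moves {4, 5}:
k:     0  1  2  3  4  5  6  7  8
g(k):  0  0  0  0  1  1  1  1  2
So g(8) = 2.
Heap C is a plain Nim heap of size 10, so its Grundy value is 10.
The value of a disjunctive sum is the nim-sum of the parts.
Combined value = 2 XOR 2 XOR 10 = 10.

10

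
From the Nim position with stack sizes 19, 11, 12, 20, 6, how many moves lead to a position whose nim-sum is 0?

Nim-sum: 19 ⊕ 11 ⊕ 12 ⊕ 20 ⊕ 6 = 6.
The overall nim-sum is X = 6. A stack of size p has a winning move iff p XOR X < p (reduce it to p XOR X).
  19: 19 XOR 6 = 21 ≥ 19 — no move.
  11: 11 XOR 6 = 13 ≥ 11 — no move.
  12: 12 XOR 6 = 10 < 12 — winning move (to 10).
  20: 20 XOR 6 = 18 < 20 — winning move (to 18).
  6: 6 XOR 6 = 0 < 6 — winning move (to 0).
That gives 3 winning moves.

3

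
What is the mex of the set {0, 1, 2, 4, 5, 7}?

3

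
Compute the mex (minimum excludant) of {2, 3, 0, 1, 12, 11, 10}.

4

The values 0, 1, 2, 3 are all present; 4 is the first non-negative integer missing from the set.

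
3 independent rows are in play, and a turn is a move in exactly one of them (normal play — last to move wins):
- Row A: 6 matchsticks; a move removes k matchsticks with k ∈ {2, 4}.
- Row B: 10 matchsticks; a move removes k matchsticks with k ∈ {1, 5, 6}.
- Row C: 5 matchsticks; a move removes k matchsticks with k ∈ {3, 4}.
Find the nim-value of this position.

3

Build the Grundy sequence for row A with g(k) = mex{g(k−s) : s ∈ {2, 4}, s ≤ k}:
g(0) = mex{} = 0
g(1) = mex{} = 0
g(2) = mex{0} = 1
g(3) = mex{0} = 1
g(4) = mex{0,1} = 2
g(5) = mex{0,1} = 2
g(6) = mex{1,2} = 0
So g(6) = 0.
Build the Grundy sequence for row B with g(k) = mex{g(k−s) : s ∈ {1, 5, 6}, s ≤ k}:
g(0) = mex{} = 0
g(1) = mex{0} = 1
g(2) = mex{1} = 0
g(3) = mex{0} = 1
g(4) = mex{1} = 0
g(5) = mex{0} = 1
g(6) = mex{0,1} = 2
g(7) = mex{0,1,2} = 3
g(8) = mex{0,1,3} = 2
g(9) = mex{0,1,2} = 3
g(10) = mex{0,1,3} = 2
So g(10) = 2.
Grundy values for row C (subtraction set {3, 4}):
g(0) = mex{} = 0
g(1) = mex{} = 0
g(2) = mex{} = 0
g(3) = mex{0} = 1
g(4) = mex{0} = 1
g(5) = mex{0} = 1
So g(5) = 1.
By the Sprague-Grundy theorem, the Grundy value of a sum of independent games is the XOR of the component values.
Combined value = 0 XOR 2 XOR 1 = 3.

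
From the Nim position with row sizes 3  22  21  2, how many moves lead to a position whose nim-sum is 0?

Compute the nim-sum pairwise:
3 ⊕ 22 = 21
21 ⊕ 21 = 0
0 ⊕ 2 = 2
The overall nim-sum is X = 2. A row of size p has a winning move iff p XOR X < p (reduce it to p XOR X).
  3: 3 XOR 2 = 1 < 3 — winning move (to 1).
  22: 22 XOR 2 = 20 < 22 — winning move (to 20).
  21: 21 XOR 2 = 23 ≥ 21 — no move.
  2: 2 XOR 2 = 0 < 2 — winning move (to 0).
That gives 3 winning moves.

3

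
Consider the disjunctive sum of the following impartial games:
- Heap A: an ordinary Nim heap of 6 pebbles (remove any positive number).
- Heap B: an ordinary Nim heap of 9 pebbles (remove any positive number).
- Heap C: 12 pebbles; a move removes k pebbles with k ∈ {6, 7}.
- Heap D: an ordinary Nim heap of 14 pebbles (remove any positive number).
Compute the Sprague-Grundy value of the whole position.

Heap A is a plain Nim heap of size 6, so its Grundy value is 6.
Heap B is a plain Nim heap of size 9, so its Grundy value is 9.
Build the Grundy sequence for heap C with g(k) = mex{g(k−s) : s ∈ {6, 7}, s ≤ k}:
k:     0  1  2  3  4  5  6  7  8  9 10 11 12
g(k):  0  0  0  0  0  0  1  1  1  1  1  1  2
So g(12) = 2.
Heap D is a plain Nim heap of size 14, so its Grundy value is 14.
The value of a disjunctive sum is the nim-sum of the parts.
Combined value = 6 XOR 9 XOR 2 XOR 14 = 3.

3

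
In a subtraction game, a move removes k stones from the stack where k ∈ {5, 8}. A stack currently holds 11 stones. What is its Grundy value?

2

Build the Grundy sequence with g(k) = mex{g(k−s) : s ∈ {5, 8}, s ≤ k}:
g(0) = mex{} = 0
g(1) = mex{} = 0
g(2) = mex{} = 0
g(3) = mex{} = 0
g(4) = mex{} = 0
g(5) = mex{0} = 1
g(6) = mex{0} = 1
g(7) = mex{0} = 1
g(8) = mex{0} = 1
g(9) = mex{0} = 1
g(10) = mex{0,1} = 2
g(11) = mex{0,1} = 2
So g(11) = 2.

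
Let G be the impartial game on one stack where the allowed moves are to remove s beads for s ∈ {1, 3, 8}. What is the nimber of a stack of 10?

Grundy values for subtraction set {1, 3, 8}:
k:     0  1  2  3  4  5  6  7  8  9 10
g(k):  0  1  0  1  0  1  0  1  2  3  2
So g(10) = 2.

2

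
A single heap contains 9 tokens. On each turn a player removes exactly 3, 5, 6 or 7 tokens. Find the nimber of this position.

Build the Grundy sequence with g(k) = mex{g(k−s) : s ∈ {3, 5, 6, 7}, s ≤ k}:
g(0) = mex{} = 0
g(1) = mex{} = 0
g(2) = mex{} = 0
g(3) = mex{0} = 1
g(4) = mex{0} = 1
g(5) = mex{0} = 1
g(6) = mex{0,1} = 2
g(7) = mex{0,1} = 2
g(8) = mex{0,1} = 2
g(9) = mex{0,1,2} = 3
So g(9) = 3.

3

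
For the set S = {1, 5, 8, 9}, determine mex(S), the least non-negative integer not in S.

0

0 is not in the set, so the mex is 0.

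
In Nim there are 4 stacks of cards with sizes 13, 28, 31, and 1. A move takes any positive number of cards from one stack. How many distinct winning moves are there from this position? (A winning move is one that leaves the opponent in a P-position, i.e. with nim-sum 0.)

Compute the nim-sum pairwise:
13 ⊕ 28 = 17
17 ⊕ 31 = 14
14 ⊕ 1 = 15
The overall nim-sum is X = 15. A stack of size p has a winning move iff p XOR X < p (reduce it to p XOR X).
  13: 13 XOR 15 = 2 < 13 — winning move (to 2).
  28: 28 XOR 15 = 19 < 28 — winning move (to 19).
  31: 31 XOR 15 = 16 < 31 — winning move (to 16).
  1: 1 XOR 15 = 14 ≥ 1 — no move.
That gives 3 winning moves.

3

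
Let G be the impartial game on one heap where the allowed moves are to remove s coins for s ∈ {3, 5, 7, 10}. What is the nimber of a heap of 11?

3

Build the Grundy sequence with g(k) = mex{g(k−s) : s ∈ {3, 5, 7, 10}, s ≤ k}:
g(0) = mex{} = 0
g(1) = mex{} = 0
g(2) = mex{} = 0
g(3) = mex{0} = 1
g(4) = mex{0} = 1
g(5) = mex{0} = 1
g(6) = mex{0,1} = 2
g(7) = mex{0,1} = 2
g(8) = mex{0,1} = 2
g(9) = mex{0,1,2} = 3
g(10) = mex{0,1,2} = 3
g(11) = mex{0,1,2} = 3
So g(11) = 3.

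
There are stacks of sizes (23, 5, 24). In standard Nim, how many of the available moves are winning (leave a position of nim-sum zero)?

1

Compute the nim-sum pairwise:
23 ^ 5 = 18
18 ^ 24 = 10
The overall nim-sum is X = 10. A stack of size p has a winning move iff p XOR X < p (reduce it to p XOR X).
  23: 23 XOR 10 = 29 ≥ 23 — no move.
  5: 5 XOR 10 = 15 ≥ 5 — no move.
  24: 24 XOR 10 = 18 < 24 — winning move (to 18).
That gives 1 winning move.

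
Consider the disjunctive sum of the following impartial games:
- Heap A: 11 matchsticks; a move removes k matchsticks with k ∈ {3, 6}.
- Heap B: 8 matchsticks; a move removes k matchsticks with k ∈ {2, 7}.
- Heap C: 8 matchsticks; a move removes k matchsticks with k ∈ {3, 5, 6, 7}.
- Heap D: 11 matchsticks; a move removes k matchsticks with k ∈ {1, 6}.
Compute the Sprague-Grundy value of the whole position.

For heap A, compute g(0), g(1), … with moves {3, 6}:
k:     0  1  2  3  4  5  6  7  8  9 10 11
g(k):  0  0  0  1  1  1  2  2  2  0  0  0
So g(11) = 0.
Grundy values for heap B (subtraction set {2, 7}):
g(0) = mex{} = 0
g(1) = mex{} = 0
g(2) = mex{0} = 1
g(3) = mex{0} = 1
g(4) = mex{1} = 0
g(5) = mex{1} = 0
g(6) = mex{0} = 1
g(7) = mex{0} = 1
g(8) = mex{0,1} = 2
So g(8) = 2.
For heap C, compute g(0), g(1), … with moves {3, 5, 6, 7}:
g(0) = mex{} = 0
g(1) = mex{} = 0
g(2) = mex{} = 0
g(3) = mex{0} = 1
g(4) = mex{0} = 1
g(5) = mex{0} = 1
g(6) = mex{0,1} = 2
g(7) = mex{0,1} = 2
g(8) = mex{0,1} = 2
So g(8) = 2.
Grundy values for heap D (subtraction set {1, 6}):
g(0) = mex{} = 0
g(1) = mex{0} = 1
g(2) = mex{1} = 0
g(3) = mex{0} = 1
g(4) = mex{1} = 0
g(5) = mex{0} = 1
g(6) = mex{0,1} = 2
g(7) = mex{1,2} = 0
g(8) = mex{0} = 1
g(9) = mex{1} = 0
g(10) = mex{0} = 1
g(11) = mex{1} = 0
So g(11) = 0.
By the Sprague-Grundy theorem, the Grundy value of a sum of independent games is the XOR of the component values.
Combined value = 0 ⊕ 2 ⊕ 2 ⊕ 0 = 0.

0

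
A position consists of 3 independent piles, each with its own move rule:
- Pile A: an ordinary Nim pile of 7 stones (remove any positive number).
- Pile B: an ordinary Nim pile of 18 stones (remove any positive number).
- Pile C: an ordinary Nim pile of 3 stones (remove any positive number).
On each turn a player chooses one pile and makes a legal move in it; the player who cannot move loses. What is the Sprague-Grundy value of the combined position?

22

Pile A is a plain Nim pile of size 7, so its Grundy value is 7.
Pile B is a plain Nim pile of size 18, so its Grundy value is 18.
Pile C is a plain Nim pile of size 3, so its Grundy value is 3.
The value of a disjunctive sum is the nim-sum of the parts.
Combined value = 7 ⊕ 18 ⊕ 3 = 22.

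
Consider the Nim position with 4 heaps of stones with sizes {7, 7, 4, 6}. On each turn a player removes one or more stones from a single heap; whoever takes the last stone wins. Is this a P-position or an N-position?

N-position

Compute the nim-sum pairwise:
7 XOR 7 = 0
0 XOR 4 = 4
4 XOR 6 = 2
The nim-sum is 2 ≠ 0, so this is an N-position: the player to move can win.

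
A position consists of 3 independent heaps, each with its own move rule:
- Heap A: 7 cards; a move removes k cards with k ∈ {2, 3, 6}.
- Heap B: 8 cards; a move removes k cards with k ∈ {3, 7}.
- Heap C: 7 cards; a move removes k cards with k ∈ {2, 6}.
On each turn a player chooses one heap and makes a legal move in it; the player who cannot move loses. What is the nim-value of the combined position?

2

Build the Grundy sequence for heap A with g(k) = mex{g(k−s) : s ∈ {2, 3, 6}, s ≤ k}:
g(0) = mex{} = 0
g(1) = mex{} = 0
g(2) = mex{0} = 1
g(3) = mex{0} = 1
g(4) = mex{0,1} = 2
g(5) = mex{1} = 0
g(6) = mex{0,1,2} = 3
g(7) = mex{0,2} = 1
So g(7) = 1.
Build the Grundy sequence for heap B with g(k) = mex{g(k−s) : s ∈ {3, 7}, s ≤ k}:
k:     0  1  2  3  4  5  6  7  8
g(k):  0  0  0  1  1  1  0  2  2
So g(8) = 2.
Build the Grundy sequence for heap C with g(k) = mex{g(k−s) : s ∈ {2, 6}, s ≤ k}:
g(0) = mex{} = 0
g(1) = mex{} = 0
g(2) = mex{0} = 1
g(3) = mex{0} = 1
g(4) = mex{1} = 0
g(5) = mex{1} = 0
g(6) = mex{0} = 1
g(7) = mex{0} = 1
So g(7) = 1.
The value of a disjunctive sum is the nim-sum of the parts.
Combined value = 1 ⊕ 2 ⊕ 1 = 2.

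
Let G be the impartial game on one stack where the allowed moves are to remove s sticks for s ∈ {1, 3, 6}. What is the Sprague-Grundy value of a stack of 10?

1

Compute g(0), g(1), … for moves {1, 3, 6}:
g(0) = mex{} = 0
g(1) = mex{0} = 1
g(2) = mex{1} = 0
g(3) = mex{0} = 1
g(4) = mex{1} = 0
g(5) = mex{0} = 1
g(6) = mex{0,1} = 2
g(7) = mex{0,1,2} = 3
g(8) = mex{0,1,3} = 2
g(9) = mex{1,2} = 0
g(10) = mex{0,3} = 1
So g(10) = 1.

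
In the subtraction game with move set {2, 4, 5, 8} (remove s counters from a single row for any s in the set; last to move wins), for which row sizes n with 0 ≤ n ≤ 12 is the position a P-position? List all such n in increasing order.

Compute g(0), g(1), … for moves {2, 4, 5, 8}:
g(0) = mex{} = 0
g(1) = mex{} = 0
g(2) = mex{0} = 1
g(3) = mex{0} = 1
g(4) = mex{0,1} = 2
g(5) = mex{0,1} = 2
g(6) = mex{0,1,2} = 3
g(7) = mex{1,2} = 0
g(8) = mex{0,1,2,3} = 4
g(9) = mex{0,2} = 1
g(10) = mex{1,2,3,4} = 0
g(11) = mex{0,1,3} = 2
g(12) = mex{0,2,4} = 1
The P-positions (g = 0) in 0..12 are 0, 1, 7, 10.

0, 1, 7, 10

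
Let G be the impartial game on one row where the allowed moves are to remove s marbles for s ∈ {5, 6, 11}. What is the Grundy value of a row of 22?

Compute g(0), g(1), … for moves {5, 6, 11}:
k:     0  1  2  3  4  5  6  7  8  9 10 11 12 13 14 15 16 17 18 19 20 21 22
g(k):  0  0  0  0  0  1  1  1  1  1  2  2  2  2  2  3  0  0  0  0  0  1  1
So g(22) = 1.

1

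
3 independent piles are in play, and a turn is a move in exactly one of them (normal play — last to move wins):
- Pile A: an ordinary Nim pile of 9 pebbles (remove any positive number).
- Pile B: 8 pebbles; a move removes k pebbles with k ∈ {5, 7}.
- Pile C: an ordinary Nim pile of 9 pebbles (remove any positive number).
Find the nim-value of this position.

1

Pile A is a plain Nim pile of size 9, so its Grundy value is 9.
Grundy values for pile B (subtraction set {5, 7}):
k:     0  1  2  3  4  5  6  7  8
g(k):  0  0  0  0  0  1  1  1  1
So g(8) = 1.
Pile C is a plain Nim pile of size 9, so its Grundy value is 9.
By the Sprague-Grundy theorem, the Grundy value of a sum of independent games is the XOR of the component values.
Combined value = 9 XOR 1 XOR 9 = 1.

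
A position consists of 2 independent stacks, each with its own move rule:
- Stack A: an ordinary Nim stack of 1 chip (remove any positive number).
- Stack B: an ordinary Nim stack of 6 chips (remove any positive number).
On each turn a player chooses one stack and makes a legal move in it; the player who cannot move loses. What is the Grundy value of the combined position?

7

Stack A is a plain Nim stack of size 1, so its Grundy value is 1.
Stack B is a plain Nim stack of size 6, so its Grundy value is 6.
The value of a disjunctive sum is the nim-sum of the parts.
Combined value = 1 XOR 6 = 7.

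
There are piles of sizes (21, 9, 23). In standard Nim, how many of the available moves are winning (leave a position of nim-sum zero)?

1

Nim-sum: 21 ⊕ 9 ⊕ 23 = 11.
The overall nim-sum is X = 11. A pile of size p has a winning move iff p XOR X < p (reduce it to p XOR X).
  21: 21 XOR 11 = 30 ≥ 21 — no move.
  9: 9 XOR 11 = 2 < 9 — winning move (to 2).
  23: 23 XOR 11 = 28 ≥ 23 — no move.
That gives 1 winning move.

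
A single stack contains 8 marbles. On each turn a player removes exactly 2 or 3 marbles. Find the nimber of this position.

Grundy values for subtraction set {2, 3}:
k:     0  1  2  3  4  5  6  7  8
g(k):  0  0  1  1  2  0  0  1  1
So g(8) = 1.

1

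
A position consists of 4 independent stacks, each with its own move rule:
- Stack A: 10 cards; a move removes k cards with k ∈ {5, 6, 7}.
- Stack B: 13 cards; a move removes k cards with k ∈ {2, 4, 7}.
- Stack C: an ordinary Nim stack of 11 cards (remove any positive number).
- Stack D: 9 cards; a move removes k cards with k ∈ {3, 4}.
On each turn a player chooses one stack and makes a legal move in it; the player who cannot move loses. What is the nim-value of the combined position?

Build the Grundy sequence for stack A with g(k) = mex{g(k−s) : s ∈ {5, 6, 7}, s ≤ k}:
g(0) = mex{} = 0
g(1) = mex{} = 0
g(2) = mex{} = 0
g(3) = mex{} = 0
g(4) = mex{} = 0
g(5) = mex{0} = 1
g(6) = mex{0} = 1
g(7) = mex{0} = 1
g(8) = mex{0} = 1
g(9) = mex{0} = 1
g(10) = mex{0,1} = 2
So g(10) = 2.
Grundy values for stack B (subtraction set {2, 4, 7}):
k:     0  1  2  3  4  5  6  7  8  9 10 11 12 13
g(k):  0  0  1  1  2  2  0  3  1  0  2  1  0  2
So g(13) = 2.
Stack C is a plain Nim stack of size 11, so its Grundy value is 11.
For stack D, compute g(0), g(1), … with moves {3, 4}:
g(0) = mex{} = 0
g(1) = mex{} = 0
g(2) = mex{} = 0
g(3) = mex{0} = 1
g(4) = mex{0} = 1
g(5) = mex{0} = 1
g(6) = mex{0,1} = 2
g(7) = mex{1} = 0
g(8) = mex{1} = 0
g(9) = mex{1,2} = 0
So g(9) = 0.
By the Sprague-Grundy theorem, the Grundy value of a sum of independent games is the XOR of the component values.
Combined value = 2 ⊕ 2 ⊕ 11 ⊕ 0 = 11.

11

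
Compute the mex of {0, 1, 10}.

The values 0, 1 are all present; 2 is the first non-negative integer missing from the set.

2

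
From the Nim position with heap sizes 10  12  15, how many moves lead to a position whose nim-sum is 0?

3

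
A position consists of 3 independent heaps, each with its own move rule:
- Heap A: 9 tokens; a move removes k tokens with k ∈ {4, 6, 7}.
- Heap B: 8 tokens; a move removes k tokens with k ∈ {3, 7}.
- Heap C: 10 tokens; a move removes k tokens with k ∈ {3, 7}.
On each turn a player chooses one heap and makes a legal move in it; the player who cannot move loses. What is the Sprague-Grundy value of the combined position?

0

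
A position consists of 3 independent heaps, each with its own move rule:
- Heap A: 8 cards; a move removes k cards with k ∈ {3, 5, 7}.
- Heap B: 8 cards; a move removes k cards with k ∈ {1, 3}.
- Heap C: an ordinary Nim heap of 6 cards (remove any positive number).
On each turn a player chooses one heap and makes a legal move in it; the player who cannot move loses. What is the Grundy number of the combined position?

4

For heap A, compute g(0), g(1), … with moves {3, 5, 7}:
g(0) = mex{} = 0
g(1) = mex{} = 0
g(2) = mex{} = 0
g(3) = mex{0} = 1
g(4) = mex{0} = 1
g(5) = mex{0} = 1
g(6) = mex{0,1} = 2
g(7) = mex{0,1} = 2
g(8) = mex{0,1} = 2
So g(8) = 2.
Build the Grundy sequence for heap B with g(k) = mex{g(k−s) : s ∈ {1, 3}, s ≤ k}:
g(0) = mex{} = 0
g(1) = mex{0} = 1
g(2) = mex{1} = 0
g(3) = mex{0} = 1
g(4) = mex{1} = 0
g(5) = mex{0} = 1
g(6) = mex{1} = 0
g(7) = mex{0} = 1
g(8) = mex{1} = 0
So g(8) = 0.
Heap C is a plain Nim heap of size 6, so its Grundy value is 6.
By the Sprague-Grundy theorem, the Grundy value of a sum of independent games is the XOR of the component values.
Combined value = 2 ⊕ 0 ⊕ 6 = 4.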